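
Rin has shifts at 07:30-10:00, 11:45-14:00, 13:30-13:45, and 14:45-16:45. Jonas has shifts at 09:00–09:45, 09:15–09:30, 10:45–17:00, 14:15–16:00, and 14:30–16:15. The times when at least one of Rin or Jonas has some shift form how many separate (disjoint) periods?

First set merges to 07:30–10:00, 11:45–14:00, 14:45–16:45.
Second set merges to 09:00–09:45, 10:45–17:00.
A ∪ B = 07:30–10:00, 10:45–17:00.
That is 2 disjoint pieces.

2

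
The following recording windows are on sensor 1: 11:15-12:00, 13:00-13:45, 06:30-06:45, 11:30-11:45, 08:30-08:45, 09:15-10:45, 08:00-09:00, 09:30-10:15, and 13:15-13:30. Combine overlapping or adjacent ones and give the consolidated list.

06:30–06:45, 08:00–09:00, 09:15–10:45, 11:15–12:00, 13:00–13:45

Sort by start: 06:30–06:45, 08:00–09:00, 08:30–08:45, 09:15–10:45, 09:30–10:15, 11:15–12:00, 11:30–11:45, 13:00–13:45, 13:15–13:30.
08:00–09:00 is disjoint → start new block.
08:30–08:45 overlaps/touches 08:00–09:00 → extend to 08:00–09:00.
09:15–10:45 is disjoint → start new block.
09:30–10:15 overlaps/touches 09:15–10:45 → extend to 09:15–10:45.
11:15–12:00 is disjoint → start new block.
11:30–11:45 overlaps/touches 11:15–12:00 → extend to 11:15–12:00.
13:00–13:45 is disjoint → start new block.
13:15–13:30 overlaps/touches 13:00–13:45 → extend to 13:00–13:45.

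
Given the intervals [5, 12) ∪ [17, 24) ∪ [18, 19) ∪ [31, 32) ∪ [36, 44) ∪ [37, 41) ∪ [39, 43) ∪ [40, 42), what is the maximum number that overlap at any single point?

4

Walk the sorted start/end points keeping a running depth.
The depth first hits 4 at 40.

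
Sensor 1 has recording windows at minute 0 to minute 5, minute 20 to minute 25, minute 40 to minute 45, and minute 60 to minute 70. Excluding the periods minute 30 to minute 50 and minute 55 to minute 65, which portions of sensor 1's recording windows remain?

minute 0 to minute 5 is untouched.
minute 20 to minute 25 is untouched.
minute 40 to minute 45 lies entirely inside B → drops out.
minute 60 to minute 70 with B removed leaves minute 65 to minute 70.

minute 0 to minute 5, minute 20 to minute 25, minute 65 to minute 70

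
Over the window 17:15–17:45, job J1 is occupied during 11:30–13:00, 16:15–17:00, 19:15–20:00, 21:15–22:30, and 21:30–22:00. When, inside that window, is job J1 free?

17:15-17:45

Covered (merged): 11:30-13:00, 16:15-17:00, 19:15-20:00, 21:15-22:30.
Gaps within 17:15-17:45: 17:15-17:45.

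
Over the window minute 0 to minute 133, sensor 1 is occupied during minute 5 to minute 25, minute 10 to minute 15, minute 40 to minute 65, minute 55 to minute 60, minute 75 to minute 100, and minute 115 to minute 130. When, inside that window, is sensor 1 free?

minute 0 to minute 5, minute 25 to minute 40, minute 65 to minute 75, minute 100 to minute 115, minute 130 to minute 133

After merging, the occupied span is minute 5 to minute 25, minute 40 to minute 65, minute 75 to minute 100, minute 115 to minute 130.
Complement within minute 0 to minute 133: minute 0 to minute 5, minute 25 to minute 40, minute 65 to minute 75, minute 100 to minute 115, minute 130 to minute 133.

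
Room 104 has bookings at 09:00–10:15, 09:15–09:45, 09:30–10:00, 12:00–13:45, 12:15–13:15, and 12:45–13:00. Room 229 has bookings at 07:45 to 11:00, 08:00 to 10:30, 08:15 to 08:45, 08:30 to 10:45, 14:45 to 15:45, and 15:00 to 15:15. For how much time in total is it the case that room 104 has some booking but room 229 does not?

First set merges to 09:00–10:15, 12:00–13:45.
Second set merges to 07:45–11:00, 14:45–15:45.
A \ B = 12:00–13:45.
Total: 1 h 45 min.

1 h 45 min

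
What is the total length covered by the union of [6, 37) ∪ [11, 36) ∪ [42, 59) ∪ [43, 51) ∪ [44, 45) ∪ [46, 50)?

48

Merged: [6, 37), [42, 59).
Lengths: 31 + 17 = 48.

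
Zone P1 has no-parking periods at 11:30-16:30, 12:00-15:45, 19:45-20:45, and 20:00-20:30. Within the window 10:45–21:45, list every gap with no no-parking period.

10:45–11:30, 16:30–19:45, 20:45–21:45

Covered (merged): 11:30–16:30, 19:45–20:45.
Complement within 10:45–21:45: 10:45–11:30, 16:30–19:45, 20:45–21:45.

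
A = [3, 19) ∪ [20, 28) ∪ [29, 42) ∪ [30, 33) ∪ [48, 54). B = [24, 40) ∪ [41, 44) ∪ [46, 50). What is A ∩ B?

[24, 28) ∪ [29, 40) ∪ [41, 42) ∪ [48, 50)

First set merges to [3, 19), [20, 28), [29, 42), [48, 54).
[3, 19): no overlap with the second set.
[20, 28) meets the second set on [24, 28).
[29, 42) meets the second set on [29, 40), [41, 42).
[48, 54) meets the second set on [48, 50).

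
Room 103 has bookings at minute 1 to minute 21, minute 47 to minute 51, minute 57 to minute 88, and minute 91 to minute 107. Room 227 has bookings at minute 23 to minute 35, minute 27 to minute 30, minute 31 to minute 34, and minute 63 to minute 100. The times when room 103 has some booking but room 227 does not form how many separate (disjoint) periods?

4

B, merged: minute 23 to minute 35, minute 63 to minute 100.
A \ B = minute 1 to minute 21, minute 47 to minute 51, minute 57 to minute 63, minute 100 to minute 107.
That is 4 disjoint pieces.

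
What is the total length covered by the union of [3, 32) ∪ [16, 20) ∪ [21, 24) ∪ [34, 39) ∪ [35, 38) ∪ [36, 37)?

34

Merged: [3, 32), [34, 39).
Lengths: 29 + 5 = 34.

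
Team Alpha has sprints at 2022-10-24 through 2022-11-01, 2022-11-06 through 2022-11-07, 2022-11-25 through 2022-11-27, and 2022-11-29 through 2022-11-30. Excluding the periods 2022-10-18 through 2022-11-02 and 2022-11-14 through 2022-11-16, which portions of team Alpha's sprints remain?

2022-10-24 through 2022-11-01: fully covered by B → removed.
2022-11-06 through 2022-11-07: no B overlap → unchanged.
2022-11-25 through 2022-11-27: no B overlap → unchanged.
2022-11-29 through 2022-11-30: no B overlap → unchanged.

2022-11-06 through 2022-11-07, 2022-11-25 through 2022-11-27, 2022-11-29 through 2022-11-30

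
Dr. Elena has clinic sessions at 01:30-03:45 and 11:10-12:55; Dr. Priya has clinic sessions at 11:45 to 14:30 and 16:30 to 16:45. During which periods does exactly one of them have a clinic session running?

A \ B = 01:30–03:45, 11:10–11:45.
B \ A = 12:55–14:30, 16:30–16:45.
Union of the two gives the symmetric difference.

01:30–03:45, 11:10–11:45, 12:55–14:30, 16:30–16:45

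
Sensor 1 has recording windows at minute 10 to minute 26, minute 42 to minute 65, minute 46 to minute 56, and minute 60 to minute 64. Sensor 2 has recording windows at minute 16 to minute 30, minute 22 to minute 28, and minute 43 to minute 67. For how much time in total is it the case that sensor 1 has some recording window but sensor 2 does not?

A, merged: minute 10 to minute 26, minute 42 to minute 65.
B, merged: minute 16 to minute 30, minute 43 to minute 67.
A \ B = minute 10 to minute 16, minute 42 to minute 43.
Total: 6 minutes + 1 minute = 7 minutes.

7 minutes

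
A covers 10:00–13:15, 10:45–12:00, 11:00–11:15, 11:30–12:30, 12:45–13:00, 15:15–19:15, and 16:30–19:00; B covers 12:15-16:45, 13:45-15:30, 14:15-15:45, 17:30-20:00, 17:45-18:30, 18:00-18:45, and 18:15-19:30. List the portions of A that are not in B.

Merge the first list: 10:00-13:15, 15:15-19:15.
Merge the second list: 12:15-16:45, 17:30-20:00.
10:00-13:15 minus B → 10:00-12:15.
15:15-19:15 minus B → 16:45-17:30.

10:00-12:15, 16:45-17:30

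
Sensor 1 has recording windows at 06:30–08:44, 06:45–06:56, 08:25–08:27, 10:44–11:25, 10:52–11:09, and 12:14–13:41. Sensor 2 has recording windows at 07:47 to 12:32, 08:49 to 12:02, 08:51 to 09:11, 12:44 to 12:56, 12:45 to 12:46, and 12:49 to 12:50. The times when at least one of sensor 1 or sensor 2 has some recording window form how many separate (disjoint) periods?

First set merges to 06:30–08:44, 10:44–11:25, 12:14–13:41.
Second set merges to 07:47–12:32, 12:44–12:56.
A ∪ B = 06:30–13:41.
That is 1 disjoint piece.

1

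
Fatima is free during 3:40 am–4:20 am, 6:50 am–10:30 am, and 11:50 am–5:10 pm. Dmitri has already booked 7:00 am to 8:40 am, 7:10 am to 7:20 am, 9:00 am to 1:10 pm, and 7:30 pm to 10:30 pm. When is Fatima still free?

Merge the second list: 7:00 am–8:40 am, 9:00 am–1:10 pm, 7:30 pm–10:30 pm.
3:40 am–4:20 am: nothing removed.
6:50 am–10:30 am \ B = 6:50 am–7:00 am, 8:40 am–9:00 am.
11:50 am–5:10 pm \ B = 1:10 pm–5:10 pm.

3:40 am–4:20 am, 6:50 am–7:00 am, 8:40 am–9:00 am, 1:10 pm–5:10 pm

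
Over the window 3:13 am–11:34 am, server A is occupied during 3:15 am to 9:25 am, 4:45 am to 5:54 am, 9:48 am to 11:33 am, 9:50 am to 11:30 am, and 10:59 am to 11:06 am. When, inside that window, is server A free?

3:13 am-3:15 am, 9:25 am-9:48 am, 11:33 am-11:34 am

The merged coverage is 3:15 am-9:25 am, 9:48 am-11:33 am.
Gaps within 3:13 am-11:34 am: 3:13 am-3:15 am, 9:25 am-9:48 am, 11:33 am-11:34 am.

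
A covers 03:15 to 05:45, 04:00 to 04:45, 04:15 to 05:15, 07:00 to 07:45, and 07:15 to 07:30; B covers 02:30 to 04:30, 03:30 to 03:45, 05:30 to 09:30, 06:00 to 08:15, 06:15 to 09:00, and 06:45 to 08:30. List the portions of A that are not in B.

04:30–05:30

Merge the first list: 03:15–05:45, 07:00–07:45.
Merge the second list: 02:30–04:30, 05:30–09:30.
03:15–05:45 \ B = 04:30–05:30.
07:00–07:45: entirely removed.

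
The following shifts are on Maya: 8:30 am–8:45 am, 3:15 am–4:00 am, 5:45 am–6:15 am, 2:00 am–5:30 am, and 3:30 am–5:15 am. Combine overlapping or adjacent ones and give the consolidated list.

2:00 am-5:30 am, 5:45 am-6:15 am, 8:30 am-8:45 am

Sort by start: 2:00 am-5:30 am, 3:15 am-4:00 am, 3:30 am-5:15 am, 5:45 am-6:15 am, 8:30 am-8:45 am.
3:15 am-4:00 am overlaps/touches 2:00 am-5:30 am → extend to 2:00 am-5:30 am.
3:30 am-5:15 am overlaps/touches 2:00 am-5:30 am → extend to 2:00 am-5:30 am.
5:45 am-6:15 am is disjoint → start new block.
8:30 am-8:45 am is disjoint → start new block.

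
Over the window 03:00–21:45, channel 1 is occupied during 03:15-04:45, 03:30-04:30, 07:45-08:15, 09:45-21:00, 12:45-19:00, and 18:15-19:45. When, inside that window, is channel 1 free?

03:00-03:15, 04:45-07:45, 08:15-09:45, 21:00-21:45

The merged coverage is 03:15-04:45, 07:45-08:15, 09:45-21:00.
Complement within 03:00-21:45: 03:00-03:15, 04:45-07:45, 08:15-09:45, 21:00-21:45.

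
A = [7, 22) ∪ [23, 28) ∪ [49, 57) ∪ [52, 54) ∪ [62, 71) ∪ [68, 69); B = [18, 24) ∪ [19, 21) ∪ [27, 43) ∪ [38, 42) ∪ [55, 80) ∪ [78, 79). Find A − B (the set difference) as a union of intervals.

Merge the first list: [7, 22), [23, 28), [49, 57), [62, 71).
Merge the second list: [18, 24), [27, 43), [55, 80).
[7, 22) with B removed leaves [7, 18).
[23, 28) with B removed leaves [24, 27).
[49, 57) with B removed leaves [49, 55).
[62, 71) lies entirely inside B → drops out.

[7, 18) ∪ [24, 27) ∪ [49, 55)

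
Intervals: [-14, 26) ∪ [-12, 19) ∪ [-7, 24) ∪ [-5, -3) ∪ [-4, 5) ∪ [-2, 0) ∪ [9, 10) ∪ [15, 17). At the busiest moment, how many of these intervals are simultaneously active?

5

At -4, 5 of the intervals are simultaneously active.
No point has more.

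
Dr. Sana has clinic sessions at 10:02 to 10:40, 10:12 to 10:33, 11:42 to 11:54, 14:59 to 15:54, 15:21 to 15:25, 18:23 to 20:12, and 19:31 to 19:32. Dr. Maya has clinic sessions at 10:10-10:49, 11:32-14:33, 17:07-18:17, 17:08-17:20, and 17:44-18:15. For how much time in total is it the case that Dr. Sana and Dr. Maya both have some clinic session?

42 min

First set merges to 10:02–10:40, 11:42–11:54, 14:59–15:54, 18:23–20:12.
Second set merges to 10:10–10:49, 11:32–14:33, 17:07–18:17.
A ∩ B = 10:10–10:40, 11:42–11:54.
Total: 30 min + 12 min = 42 min.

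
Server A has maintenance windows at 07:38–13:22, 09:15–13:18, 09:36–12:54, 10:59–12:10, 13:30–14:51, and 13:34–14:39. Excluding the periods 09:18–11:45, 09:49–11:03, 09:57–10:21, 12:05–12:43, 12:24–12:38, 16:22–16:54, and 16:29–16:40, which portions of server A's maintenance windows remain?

07:38-09:18, 11:45-12:05, 12:43-13:22, 13:30-14:51

A, merged: 07:38-13:22, 13:30-14:51.
B, merged: 09:18-11:45, 12:05-12:43, 16:22-16:54.
07:38-13:22 minus B → 07:38-09:18, 11:45-12:05, 12:43-13:22.
13:30-14:51: no B overlap → unchanged.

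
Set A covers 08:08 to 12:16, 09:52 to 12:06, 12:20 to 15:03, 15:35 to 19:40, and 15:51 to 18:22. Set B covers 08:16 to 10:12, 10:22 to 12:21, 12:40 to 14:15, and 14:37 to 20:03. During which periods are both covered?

First set merges to 08:08-12:16, 12:20-15:03, 15:35-19:40.
08:08-12:16 ∩ B → 08:16-10:12, 10:22-12:16.
12:20-15:03 ∩ B → 12:20-12:21, 12:40-14:15, 14:37-15:03.
15:35-19:40 ∩ B → 15:35-19:40.

08:16-10:12, 10:22-12:16, 12:20-12:21, 12:40-14:15, 14:37-15:03, 15:35-19:40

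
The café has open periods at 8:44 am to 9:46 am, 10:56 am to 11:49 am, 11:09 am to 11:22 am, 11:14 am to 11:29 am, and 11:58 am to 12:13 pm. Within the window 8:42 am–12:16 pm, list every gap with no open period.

8:42 am–8:44 am, 9:46 am–10:56 am, 11:49 am–11:58 am, 12:13 pm–12:16 pm

The merged coverage is 8:44 am–9:46 am, 10:56 am–11:49 am, 11:58 am–12:13 pm.
Complement within 8:42 am–12:16 pm: 8:42 am–8:44 am, 9:46 am–10:56 am, 11:49 am–11:58 am, 12:13 pm–12:16 pm.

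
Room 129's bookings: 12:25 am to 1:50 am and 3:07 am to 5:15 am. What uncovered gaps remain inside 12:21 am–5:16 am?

After merging, the occupied span is 12:25 am–1:50 am, 3:07 am–5:15 am.
Uncovered inside 12:21 am–5:16 am: 12:21 am–12:25 am, 1:50 am–3:07 am, 5:15 am–5:16 am.

12:21 am–12:25 am, 1:50 am–3:07 am, 5:15 am–5:16 am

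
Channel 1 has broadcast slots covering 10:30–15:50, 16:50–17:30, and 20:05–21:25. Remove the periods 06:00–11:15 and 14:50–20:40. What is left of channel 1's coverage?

11:15–14:50, 20:40–21:25

10:30–15:50 with B removed leaves 11:15–14:50.
16:50–17:30 lies entirely inside B → drops out.
20:05–21:25 with B removed leaves 20:40–21:25.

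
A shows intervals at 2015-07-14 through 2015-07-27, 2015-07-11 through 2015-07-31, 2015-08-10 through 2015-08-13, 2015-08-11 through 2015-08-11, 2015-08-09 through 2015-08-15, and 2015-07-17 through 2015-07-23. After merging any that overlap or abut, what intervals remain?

2015-07-11 through 2015-07-31, 2015-08-09 through 2015-08-15

Sort by start: 2015-07-11 through 2015-07-31, 2015-07-14 through 2015-07-27, 2015-07-17 through 2015-07-23, 2015-08-09 through 2015-08-15, 2015-08-10 through 2015-08-13, 2015-08-11 through 2015-08-11.
2015-07-14 through 2015-07-27 overlaps/touches 2015-07-11 through 2015-07-31 → extend to 2015-07-11 through 2015-07-31.
2015-07-17 through 2015-07-23 overlaps/touches 2015-07-11 through 2015-07-31 → extend to 2015-07-11 through 2015-07-31.
2015-08-09 through 2015-08-15 is disjoint → start new block.
2015-08-10 through 2015-08-13 overlaps/touches 2015-08-09 through 2015-08-15 → extend to 2015-08-09 through 2015-08-15.
2015-08-11 through 2015-08-11 overlaps/touches 2015-08-09 through 2015-08-15 → extend to 2015-08-09 through 2015-08-15.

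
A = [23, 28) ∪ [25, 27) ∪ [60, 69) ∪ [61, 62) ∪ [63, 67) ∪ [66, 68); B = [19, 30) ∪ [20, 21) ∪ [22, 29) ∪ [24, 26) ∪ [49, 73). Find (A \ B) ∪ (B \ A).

[19, 23) ∪ [28, 30) ∪ [49, 60) ∪ [69, 73)

A, merged: [23, 28), [60, 69).
B, merged: [19, 30), [49, 73).
A \ B = none.
B \ A = [19, 23), [28, 30), [49, 60), [69, 73).
Union of the two gives the symmetric difference.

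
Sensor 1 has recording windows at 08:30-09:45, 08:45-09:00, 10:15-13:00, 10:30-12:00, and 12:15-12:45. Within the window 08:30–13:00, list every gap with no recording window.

After merging, the occupied span is 08:30–09:45, 10:15–13:00.
Complement within 08:30–13:00: 09:45–10:15.

09:45–10:15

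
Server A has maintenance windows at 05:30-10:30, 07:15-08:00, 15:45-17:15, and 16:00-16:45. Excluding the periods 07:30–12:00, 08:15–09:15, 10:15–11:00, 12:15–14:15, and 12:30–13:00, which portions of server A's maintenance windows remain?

05:30–07:30, 15:45–17:15

First set merges to 05:30–10:30, 15:45–17:15.
Second set merges to 07:30–12:00, 12:15–14:15.
05:30–10:30 \ B = 05:30–07:30.
15:45–17:15: nothing removed.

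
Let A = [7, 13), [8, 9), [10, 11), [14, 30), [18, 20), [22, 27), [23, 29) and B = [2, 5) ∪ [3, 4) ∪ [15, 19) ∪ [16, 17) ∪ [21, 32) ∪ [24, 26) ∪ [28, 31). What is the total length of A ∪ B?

First set merges to [7, 13), [14, 30).
Second set merges to [2, 5), [15, 19), [21, 32).
A ∪ B = [2, 5), [7, 13), [14, 32).
Total: 3 + 6 + 18 = 27.

27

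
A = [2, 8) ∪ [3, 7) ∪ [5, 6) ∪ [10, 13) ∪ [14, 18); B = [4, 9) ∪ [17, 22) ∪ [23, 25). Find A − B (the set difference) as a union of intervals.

[2, 4) ∪ [10, 13) ∪ [14, 17)

First set merges to [2, 8), [10, 13), [14, 18).
[2, 8) \ B = [2, 4).
[10, 13): nothing removed.
[14, 18) \ B = [14, 17).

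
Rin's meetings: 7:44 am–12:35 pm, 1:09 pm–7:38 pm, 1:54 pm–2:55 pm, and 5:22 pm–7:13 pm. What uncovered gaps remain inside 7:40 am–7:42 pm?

7:40 am–7:44 am, 12:35 pm–1:09 pm, 7:38 pm–7:42 pm

The merged coverage is 7:44 am–12:35 pm, 1:09 pm–7:38 pm.
Complement within 7:40 am–7:42 pm: 7:40 am–7:44 am, 12:35 pm–1:09 pm, 7:38 pm–7:42 pm.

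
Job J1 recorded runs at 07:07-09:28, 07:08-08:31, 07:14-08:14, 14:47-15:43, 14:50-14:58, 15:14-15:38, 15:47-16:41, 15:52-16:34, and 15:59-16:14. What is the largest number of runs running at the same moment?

3

At 07:14, 3 of the intervals are simultaneously active.
No point has more.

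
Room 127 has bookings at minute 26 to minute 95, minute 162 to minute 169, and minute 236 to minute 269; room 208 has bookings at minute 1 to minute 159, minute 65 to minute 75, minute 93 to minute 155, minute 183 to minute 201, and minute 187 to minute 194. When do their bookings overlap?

minute 26 to minute 95

B, merged: minute 1 to minute 159, minute 183 to minute 201.
minute 26 to minute 95 ∩ B → minute 26 to minute 95.
minute 162 to minute 169 meets no B interval.
minute 236 to minute 269 meets no B interval.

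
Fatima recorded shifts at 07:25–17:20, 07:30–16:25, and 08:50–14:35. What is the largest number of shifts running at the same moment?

Sweep endpoints in order; track running count of active intervals.
Peak of 3 reached at 08:50.

3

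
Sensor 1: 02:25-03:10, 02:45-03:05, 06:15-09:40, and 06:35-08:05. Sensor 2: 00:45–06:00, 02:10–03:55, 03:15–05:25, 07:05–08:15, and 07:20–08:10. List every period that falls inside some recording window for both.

02:25-03:10, 07:05-08:15

A, merged: 02:25-03:10, 06:15-09:40.
B, merged: 00:45-06:00, 07:05-08:15.
02:25-03:10 overlaps B on 02:25-03:10.
06:15-09:40 overlaps B on 07:05-08:15.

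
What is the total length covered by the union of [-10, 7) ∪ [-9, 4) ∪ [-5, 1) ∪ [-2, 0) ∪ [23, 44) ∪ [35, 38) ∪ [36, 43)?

38

Merged: [-10, 7), [23, 44).
Lengths: 17 + 21 = 38.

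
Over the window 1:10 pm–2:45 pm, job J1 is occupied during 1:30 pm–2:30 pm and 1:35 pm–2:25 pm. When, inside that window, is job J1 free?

After merging, the occupied span is 1:30 pm–2:30 pm.
Complement within 1:10 pm–2:45 pm: 1:10 pm–1:30 pm, 2:30 pm–2:45 pm.

1:10 pm–1:30 pm, 2:30 pm–2:45 pm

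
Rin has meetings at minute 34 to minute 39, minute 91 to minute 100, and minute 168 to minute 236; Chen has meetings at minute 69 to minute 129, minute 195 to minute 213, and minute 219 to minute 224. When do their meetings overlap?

minute 91 to minute 100, minute 195 to minute 213, minute 219 to minute 224

minute 34 to minute 39 meets no B interval.
minute 91 to minute 100 ∩ B → minute 91 to minute 100.
minute 168 to minute 236 ∩ B → minute 195 to minute 213, minute 219 to minute 224.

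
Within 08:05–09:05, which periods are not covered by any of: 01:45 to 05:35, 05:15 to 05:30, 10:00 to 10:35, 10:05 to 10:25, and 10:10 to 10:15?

08:05–09:05

Covered (merged): 01:45–05:35, 10:00–10:35.
Gaps within 08:05–09:05: 08:05–09:05.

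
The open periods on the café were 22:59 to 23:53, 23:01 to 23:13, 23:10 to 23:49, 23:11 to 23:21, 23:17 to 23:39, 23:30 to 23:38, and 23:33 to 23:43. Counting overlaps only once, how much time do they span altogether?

Merged: 22:59–23:53.
Length: 54 min.

54 min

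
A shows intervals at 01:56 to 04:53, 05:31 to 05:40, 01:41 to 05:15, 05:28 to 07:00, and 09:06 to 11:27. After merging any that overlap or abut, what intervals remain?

01:41-05:15, 05:28-07:00, 09:06-11:27

Sort by start: 01:41-05:15, 01:56-04:53, 05:28-07:00, 05:31-05:40, 09:06-11:27.
01:56-04:53 overlaps/touches 01:41-05:15 → extend to 01:41-05:15.
05:28-07:00 is disjoint → start new block.
05:31-05:40 overlaps/touches 05:28-07:00 → extend to 05:28-07:00.
09:06-11:27 is disjoint → start new block.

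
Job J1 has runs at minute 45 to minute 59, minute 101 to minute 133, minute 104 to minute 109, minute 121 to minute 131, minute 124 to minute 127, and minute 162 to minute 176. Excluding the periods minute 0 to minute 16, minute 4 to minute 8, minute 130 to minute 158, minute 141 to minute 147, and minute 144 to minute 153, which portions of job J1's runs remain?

minute 45 to minute 59, minute 101 to minute 130, minute 162 to minute 176

Merge the first list: minute 45 to minute 59, minute 101 to minute 133, minute 162 to minute 176.
Merge the second list: minute 0 to minute 16, minute 130 to minute 158.
minute 45 to minute 59: nothing removed.
minute 101 to minute 133 \ B = minute 101 to minute 130.
minute 162 to minute 176: nothing removed.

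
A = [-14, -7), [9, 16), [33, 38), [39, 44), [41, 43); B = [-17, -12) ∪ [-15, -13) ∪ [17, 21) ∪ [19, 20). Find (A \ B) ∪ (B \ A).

[-17, -14) ∪ [-12, -7) ∪ [9, 16) ∪ [17, 21) ∪ [33, 38) ∪ [39, 44)

A, merged: [-14, -7), [9, 16), [33, 38), [39, 44).
B, merged: [-17, -12), [17, 21).
A \ B = [-12, -7), [9, 16), [33, 38), [39, 44).
B \ A = [-17, -14), [17, 21).
Union of the two gives the symmetric difference.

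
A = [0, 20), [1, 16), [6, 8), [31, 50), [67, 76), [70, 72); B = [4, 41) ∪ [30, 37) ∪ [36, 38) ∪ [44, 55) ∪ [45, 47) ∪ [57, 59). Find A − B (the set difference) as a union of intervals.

Merge the first list: [0, 20), [31, 50), [67, 76).
Merge the second list: [4, 41), [44, 55), [57, 59).
[0, 20) minus B → [0, 4).
[31, 50) minus B → [41, 44).
[67, 76): no B overlap → unchanged.

[0, 4) ∪ [41, 44) ∪ [67, 76)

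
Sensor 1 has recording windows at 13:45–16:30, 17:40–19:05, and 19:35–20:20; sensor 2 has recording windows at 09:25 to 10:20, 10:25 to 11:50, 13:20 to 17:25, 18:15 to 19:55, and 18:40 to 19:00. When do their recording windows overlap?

Second set merges to 09:25–10:20, 10:25–11:50, 13:20–17:25, 18:15–19:55.
13:45–16:30 overlaps B on 13:45–16:30.
17:40–19:05 overlaps B on 18:15–19:05.
19:35–20:20 overlaps B on 19:35–19:55.

13:45–16:30, 18:15–19:05, 19:35–19:55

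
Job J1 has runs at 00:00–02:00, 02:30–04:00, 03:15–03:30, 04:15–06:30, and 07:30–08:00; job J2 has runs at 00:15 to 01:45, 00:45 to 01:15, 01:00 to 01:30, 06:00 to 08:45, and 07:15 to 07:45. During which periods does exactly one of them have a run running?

00:00-00:15, 01:45-02:00, 02:30-04:00, 04:15-06:00, 06:30-07:30, 08:00-08:45

Merge the first list: 00:00-02:00, 02:30-04:00, 04:15-06:30, 07:30-08:00.
Merge the second list: 00:15-01:45, 06:00-08:45.
A \ B = 00:00-00:15, 01:45-02:00, 02:30-04:00, 04:15-06:00.
B \ A = 06:30-07:30, 08:00-08:45.
Union of the two gives the symmetric difference.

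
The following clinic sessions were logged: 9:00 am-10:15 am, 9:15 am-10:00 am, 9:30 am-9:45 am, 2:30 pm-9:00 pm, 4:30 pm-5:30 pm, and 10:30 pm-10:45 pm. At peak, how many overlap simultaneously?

3

Sweep endpoints in order; track running count of active intervals.
Peak of 3 reached at 9:30 am.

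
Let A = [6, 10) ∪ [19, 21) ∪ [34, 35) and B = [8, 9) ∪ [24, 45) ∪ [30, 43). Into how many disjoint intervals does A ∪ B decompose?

3

Second set merges to [8, 9), [24, 45).
A ∪ B = [6, 10), [19, 21), [24, 45).
That is 3 disjoint pieces.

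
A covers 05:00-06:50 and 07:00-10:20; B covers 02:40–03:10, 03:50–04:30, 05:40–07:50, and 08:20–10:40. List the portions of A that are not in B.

05:00–05:40, 07:50–08:20

05:00–06:50 \ B = 05:00–05:40.
07:00–10:20 \ B = 07:50–08:20.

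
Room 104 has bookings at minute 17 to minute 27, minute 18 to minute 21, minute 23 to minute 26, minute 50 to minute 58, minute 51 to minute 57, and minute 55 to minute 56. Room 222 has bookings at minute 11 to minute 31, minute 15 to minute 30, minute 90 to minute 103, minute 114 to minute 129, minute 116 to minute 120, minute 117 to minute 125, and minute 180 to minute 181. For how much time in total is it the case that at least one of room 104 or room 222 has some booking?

57 minutes

Merge the first list: minute 17 to minute 27, minute 50 to minute 58.
Merge the second list: minute 11 to minute 31, minute 90 to minute 103, minute 114 to minute 129, minute 180 to minute 181.
A ∪ B = minute 11 to minute 31, minute 50 to minute 58, minute 90 to minute 103, minute 114 to minute 129, minute 180 to minute 181.
Total: 20 minutes + 8 minutes + 13 minutes + 15 minutes + 1 minute = 57 minutes.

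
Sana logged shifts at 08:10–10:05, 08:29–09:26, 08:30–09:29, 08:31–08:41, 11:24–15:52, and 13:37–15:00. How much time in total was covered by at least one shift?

Merged: 08:10-10:05, 11:24-15:52.
Lengths: 1 h 55 min + 4 h 28 min = 6 h 23 min.

6 h 23 min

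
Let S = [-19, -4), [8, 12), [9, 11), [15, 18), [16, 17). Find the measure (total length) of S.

Merged: [-19, -4), [8, 12), [15, 18).
Lengths: 15 + 4 + 3 = 22.

22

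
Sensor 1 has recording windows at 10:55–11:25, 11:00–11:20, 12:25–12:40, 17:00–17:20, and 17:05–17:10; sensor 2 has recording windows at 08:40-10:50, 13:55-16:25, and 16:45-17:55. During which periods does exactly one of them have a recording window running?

A, merged: 10:55–11:25, 12:25–12:40, 17:00–17:20.
Only in the first: 10:55–11:25, 12:25–12:40.
Only in the second: 08:40–10:50, 13:55–16:25, 16:45–17:00, 17:20–17:55.
Together these are the periods covered by exactly one.

08:40–10:50, 10:55–11:25, 12:25–12:40, 13:55–16:25, 16:45–17:00, 17:20–17:55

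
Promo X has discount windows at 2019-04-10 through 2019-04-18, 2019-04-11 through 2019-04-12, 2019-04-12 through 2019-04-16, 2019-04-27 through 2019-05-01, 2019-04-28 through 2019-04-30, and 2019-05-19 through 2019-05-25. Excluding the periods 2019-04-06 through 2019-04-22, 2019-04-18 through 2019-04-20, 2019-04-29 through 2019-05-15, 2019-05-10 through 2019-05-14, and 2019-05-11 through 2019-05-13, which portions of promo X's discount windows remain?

A, merged: 2019-04-10 through 2019-04-18, 2019-04-27 through 2019-05-01, 2019-05-19 through 2019-05-25.
B, merged: 2019-04-06 through 2019-04-22, 2019-04-29 through 2019-05-15.
2019-04-10 through 2019-04-18: fully covered by B → removed.
2019-04-27 through 2019-05-01 minus B → 2019-04-27 through 2019-04-28.
2019-05-19 through 2019-05-25: no B overlap → unchanged.

2019-04-27 through 2019-04-28, 2019-05-19 through 2019-05-25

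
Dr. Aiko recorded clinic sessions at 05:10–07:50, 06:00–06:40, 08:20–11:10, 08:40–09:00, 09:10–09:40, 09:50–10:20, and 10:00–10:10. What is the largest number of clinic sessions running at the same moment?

3

At 10:00, 3 of the intervals are simultaneously active.
No point has more.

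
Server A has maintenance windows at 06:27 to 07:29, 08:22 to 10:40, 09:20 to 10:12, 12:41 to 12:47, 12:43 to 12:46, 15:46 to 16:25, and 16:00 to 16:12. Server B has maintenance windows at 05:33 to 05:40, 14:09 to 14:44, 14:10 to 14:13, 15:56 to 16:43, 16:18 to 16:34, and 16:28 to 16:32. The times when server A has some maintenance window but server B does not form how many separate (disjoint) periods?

4

Merge the first list: 06:27-07:29, 08:22-10:40, 12:41-12:47, 15:46-16:25.
Merge the second list: 05:33-05:40, 14:09-14:44, 15:56-16:43.
A \ B = 06:27-07:29, 08:22-10:40, 12:41-12:47, 15:46-15:56.
That is 4 disjoint pieces.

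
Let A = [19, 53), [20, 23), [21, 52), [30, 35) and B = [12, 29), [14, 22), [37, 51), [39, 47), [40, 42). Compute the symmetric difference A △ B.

A, merged: [19, 53).
B, merged: [12, 29), [37, 51).
A \ B = [29, 37), [51, 53).
B \ A = [12, 19).
Union of the two gives the symmetric difference.

[12, 19) ∪ [29, 37) ∪ [51, 53)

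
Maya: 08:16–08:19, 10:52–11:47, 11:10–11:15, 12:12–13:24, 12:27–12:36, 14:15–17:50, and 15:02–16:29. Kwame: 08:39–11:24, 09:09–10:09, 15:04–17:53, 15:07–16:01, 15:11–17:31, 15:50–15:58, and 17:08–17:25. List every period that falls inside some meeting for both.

10:52-11:24, 15:04-17:50

Merge the first list: 08:16-08:19, 10:52-11:47, 12:12-13:24, 14:15-17:50.
Merge the second list: 08:39-11:24, 15:04-17:53.
08:16-08:19 meets no B interval.
10:52-11:47 ∩ B → 10:52-11:24.
12:12-13:24 meets no B interval.
14:15-17:50 ∩ B → 15:04-17:50.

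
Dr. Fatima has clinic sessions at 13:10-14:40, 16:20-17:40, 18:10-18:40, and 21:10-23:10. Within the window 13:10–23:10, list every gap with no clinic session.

After merging, the occupied span is 13:10–14:40, 16:20–17:40, 18:10–18:40, 21:10–23:10.
Complement within 13:10–23:10: 14:40–16:20, 17:40–18:10, 18:40–21:10.

14:40–16:20, 17:40–18:10, 18:40–21:10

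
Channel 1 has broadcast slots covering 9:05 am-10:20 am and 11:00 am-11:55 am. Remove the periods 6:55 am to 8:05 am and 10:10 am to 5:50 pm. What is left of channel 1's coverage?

9:05 am–10:10 am

9:05 am–10:20 am minus B → 9:05 am–10:10 am.
11:00 am–11:55 am: fully covered by B → removed.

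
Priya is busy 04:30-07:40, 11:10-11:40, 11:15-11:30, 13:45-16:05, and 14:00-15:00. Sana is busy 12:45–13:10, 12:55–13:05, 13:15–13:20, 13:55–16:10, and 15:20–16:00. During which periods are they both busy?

First set merges to 04:30–07:40, 11:10–11:40, 13:45–16:05.
Second set merges to 12:45–13:10, 13:15–13:20, 13:55–16:10.
04:30–07:40: no overlap with the second set.
11:10–11:40: no overlap with the second set.
13:45–16:05 meets the second set on 13:55–16:05.

13:55–16:05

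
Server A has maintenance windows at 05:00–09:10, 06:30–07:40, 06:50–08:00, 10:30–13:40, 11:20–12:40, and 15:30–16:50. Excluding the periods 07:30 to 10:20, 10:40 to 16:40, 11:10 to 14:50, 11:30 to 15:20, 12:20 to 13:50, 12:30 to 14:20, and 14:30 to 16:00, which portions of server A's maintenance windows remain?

05:00-07:30, 10:30-10:40, 16:40-16:50

First set merges to 05:00-09:10, 10:30-13:40, 15:30-16:50.
Second set merges to 07:30-10:20, 10:40-16:40.
05:00-09:10 \ B = 05:00-07:30.
10:30-13:40 \ B = 10:30-10:40.
15:30-16:50 \ B = 16:40-16:50.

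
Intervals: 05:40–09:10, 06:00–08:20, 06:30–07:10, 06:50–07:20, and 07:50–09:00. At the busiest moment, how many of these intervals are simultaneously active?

Sweep endpoints in order; track running count of active intervals.
Peak of 4 reached at 06:50.

4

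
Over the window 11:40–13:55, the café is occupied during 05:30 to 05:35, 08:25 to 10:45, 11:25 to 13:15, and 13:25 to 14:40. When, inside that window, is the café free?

13:15–13:25

After merging, the occupied span is 05:30–05:35, 08:25–10:45, 11:25–13:15, 13:25–14:40.
Uncovered inside 11:40–13:55: 13:15–13:25.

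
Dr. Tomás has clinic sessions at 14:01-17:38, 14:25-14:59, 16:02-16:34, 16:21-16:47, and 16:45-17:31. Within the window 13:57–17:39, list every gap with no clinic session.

The merged coverage is 14:01–17:38.
Gaps within 13:57–17:39: 13:57–14:01, 17:38–17:39.

13:57–14:01, 17:38–17:39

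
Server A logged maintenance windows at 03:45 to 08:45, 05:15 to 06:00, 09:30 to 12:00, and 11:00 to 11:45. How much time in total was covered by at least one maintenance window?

7 h 30 min

Merged: 03:45-08:45, 09:30-12:00.
Lengths: 5 h + 2 h 30 min = 7 h 30 min.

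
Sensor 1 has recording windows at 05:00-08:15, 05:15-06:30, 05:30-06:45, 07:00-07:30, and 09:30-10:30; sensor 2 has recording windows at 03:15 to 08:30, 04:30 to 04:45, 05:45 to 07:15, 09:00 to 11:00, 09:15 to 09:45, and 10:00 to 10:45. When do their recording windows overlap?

A, merged: 05:00–08:15, 09:30–10:30.
B, merged: 03:15–08:30, 09:00–11:00.
05:00–08:15 ∩ B → 05:00–08:15.
09:30–10:30 ∩ B → 09:30–10:30.

05:00–08:15, 09:30–10:30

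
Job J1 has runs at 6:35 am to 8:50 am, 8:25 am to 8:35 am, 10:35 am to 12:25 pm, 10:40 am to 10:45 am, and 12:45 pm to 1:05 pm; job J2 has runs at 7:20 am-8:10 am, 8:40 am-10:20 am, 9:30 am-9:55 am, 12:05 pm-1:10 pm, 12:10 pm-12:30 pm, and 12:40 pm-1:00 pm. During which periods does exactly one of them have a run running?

First set merges to 6:35 am–8:50 am, 10:35 am–12:25 pm, 12:45 pm–1:05 pm.
Second set merges to 7:20 am–8:10 am, 8:40 am–10:20 am, 12:05 pm–1:10 pm.
Only in the first: 6:35 am–7:20 am, 8:10 am–8:40 am, 10:35 am–12:05 pm.
Only in the second: 8:50 am–10:20 am, 12:25 pm–12:45 pm, 1:05 pm–1:10 pm.
Together these are the periods covered by exactly one.

6:35 am–7:20 am, 8:10 am–8:40 am, 8:50 am–10:20 am, 10:35 am–12:05 pm, 12:25 pm–12:45 pm, 1:05 pm–1:10 pm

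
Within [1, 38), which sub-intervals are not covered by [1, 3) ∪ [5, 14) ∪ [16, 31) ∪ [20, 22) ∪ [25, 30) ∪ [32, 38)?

Covered (merged): [1, 3), [5, 14), [16, 31), [32, 38).
Gaps within [1, 38): [3, 5), [14, 16), [31, 32).

[3, 5) ∪ [14, 16) ∪ [31, 32)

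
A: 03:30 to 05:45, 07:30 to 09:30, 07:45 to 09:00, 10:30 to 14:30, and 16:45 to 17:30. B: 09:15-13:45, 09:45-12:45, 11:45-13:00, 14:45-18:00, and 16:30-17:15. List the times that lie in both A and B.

First set merges to 03:30–05:45, 07:30–09:30, 10:30–14:30, 16:45–17:30.
Second set merges to 09:15–13:45, 14:45–18:00.
03:30–05:45 meets no B interval.
07:30–09:30 ∩ B → 09:15–09:30.
10:30–14:30 ∩ B → 10:30–13:45.
16:45–17:30 ∩ B → 16:45–17:30.

09:15–09:30, 10:30–13:45, 16:45–17:30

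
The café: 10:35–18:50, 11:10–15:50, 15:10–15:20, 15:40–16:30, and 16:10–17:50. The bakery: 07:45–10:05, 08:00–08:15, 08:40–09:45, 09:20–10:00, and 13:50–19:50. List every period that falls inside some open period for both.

13:50-18:50

Merge the first list: 10:35-18:50.
Merge the second list: 07:45-10:05, 13:50-19:50.
10:35-18:50 meets the second set on 13:50-18:50.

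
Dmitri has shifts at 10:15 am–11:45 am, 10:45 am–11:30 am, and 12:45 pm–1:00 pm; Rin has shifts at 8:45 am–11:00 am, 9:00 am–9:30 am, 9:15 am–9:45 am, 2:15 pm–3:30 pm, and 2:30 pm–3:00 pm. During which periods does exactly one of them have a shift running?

8:45 am–10:15 am, 11:00 am–11:45 am, 12:45 pm–1:00 pm, 2:15 pm–3:30 pm

A, merged: 10:15 am–11:45 am, 12:45 pm–1:00 pm.
B, merged: 8:45 am–11:00 am, 2:15 pm–3:30 pm.
A \ B = 11:00 am–11:45 am, 12:45 pm–1:00 pm.
B \ A = 8:45 am–10:15 am, 2:15 pm–3:30 pm.
Union of the two gives the symmetric difference.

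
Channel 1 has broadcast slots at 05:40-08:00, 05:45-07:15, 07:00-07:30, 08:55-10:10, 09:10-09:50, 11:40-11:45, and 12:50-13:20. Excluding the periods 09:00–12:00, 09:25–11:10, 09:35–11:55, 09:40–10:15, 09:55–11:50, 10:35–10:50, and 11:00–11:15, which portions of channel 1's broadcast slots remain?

05:40–08:00, 08:55–09:00, 12:50–13:20

Merge the first list: 05:40–08:00, 08:55–10:10, 11:40–11:45, 12:50–13:20.
Merge the second list: 09:00–12:00.
05:40–08:00: nothing removed.
08:55–10:10 \ B = 08:55–09:00.
11:40–11:45: entirely removed.
12:50–13:20: nothing removed.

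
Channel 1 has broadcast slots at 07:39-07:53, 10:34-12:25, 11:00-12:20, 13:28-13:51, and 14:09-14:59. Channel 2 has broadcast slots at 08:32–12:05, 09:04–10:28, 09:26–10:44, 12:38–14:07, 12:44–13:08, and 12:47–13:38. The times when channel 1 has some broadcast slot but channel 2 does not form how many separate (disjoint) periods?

First set merges to 07:39–07:53, 10:34–12:25, 13:28–13:51, 14:09–14:59.
Second set merges to 08:32–12:05, 12:38–14:07.
A \ B = 07:39–07:53, 12:05–12:25, 14:09–14:59.
That is 3 disjoint pieces.

3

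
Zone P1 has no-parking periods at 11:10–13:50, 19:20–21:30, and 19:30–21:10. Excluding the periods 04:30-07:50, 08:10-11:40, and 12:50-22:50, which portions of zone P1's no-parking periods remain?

A, merged: 11:10–13:50, 19:20–21:30.
11:10–13:50 minus B → 11:40–12:50.
19:20–21:30: fully covered by B → removed.

11:40–12:50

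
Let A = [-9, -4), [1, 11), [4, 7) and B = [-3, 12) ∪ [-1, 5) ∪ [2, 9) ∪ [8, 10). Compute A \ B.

[-9, -4)

Merge the first list: [-9, -4), [1, 11).
Merge the second list: [-3, 12).
[-9, -4): no B overlap → unchanged.
[1, 11): fully covered by B → removed.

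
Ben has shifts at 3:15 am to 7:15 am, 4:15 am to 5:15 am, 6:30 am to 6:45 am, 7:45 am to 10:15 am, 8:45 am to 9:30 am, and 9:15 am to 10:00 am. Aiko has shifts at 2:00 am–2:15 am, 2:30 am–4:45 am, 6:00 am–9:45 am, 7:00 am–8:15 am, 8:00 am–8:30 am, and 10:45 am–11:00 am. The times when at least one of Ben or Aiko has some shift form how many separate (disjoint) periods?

3

Merge the first list: 3:15 am–7:15 am, 7:45 am–10:15 am.
Merge the second list: 2:00 am–2:15 am, 2:30 am–4:45 am, 6:00 am–9:45 am, 10:45 am–11:00 am.
A ∪ B = 2:00 am–2:15 am, 2:30 am–10:15 am, 10:45 am–11:00 am.
That is 3 disjoint pieces.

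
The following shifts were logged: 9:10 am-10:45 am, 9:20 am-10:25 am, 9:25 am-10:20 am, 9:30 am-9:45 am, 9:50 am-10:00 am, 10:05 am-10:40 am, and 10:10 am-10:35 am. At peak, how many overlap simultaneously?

Sweep endpoints in order; track running count of active intervals.
Peak of 5 reached at 10:10 am.

5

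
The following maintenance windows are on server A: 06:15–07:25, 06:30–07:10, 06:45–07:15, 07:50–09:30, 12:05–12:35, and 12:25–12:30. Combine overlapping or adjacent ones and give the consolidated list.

06:15-07:25, 07:50-09:30, 12:05-12:35

06:30-07:10 overlaps/touches 06:15-07:25 → extend to 06:15-07:25.
06:45-07:15 overlaps/touches 06:15-07:25 → extend to 06:15-07:25.
07:50-09:30 is disjoint → start new block.
12:05-12:35 is disjoint → start new block.
12:25-12:30 overlaps/touches 12:05-12:35 → extend to 12:05-12:35.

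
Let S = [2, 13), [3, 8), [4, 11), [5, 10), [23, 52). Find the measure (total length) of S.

Merged: [2, 13), [23, 52).
Lengths: 11 + 29 = 40.

40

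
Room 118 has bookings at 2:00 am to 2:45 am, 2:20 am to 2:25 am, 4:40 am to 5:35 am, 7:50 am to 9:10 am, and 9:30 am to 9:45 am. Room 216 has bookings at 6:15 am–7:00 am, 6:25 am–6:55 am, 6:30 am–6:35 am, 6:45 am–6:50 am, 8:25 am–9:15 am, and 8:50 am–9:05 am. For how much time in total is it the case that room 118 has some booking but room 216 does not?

2 h 30 min

A, merged: 2:00 am–2:45 am, 4:40 am–5:35 am, 7:50 am–9:10 am, 9:30 am–9:45 am.
B, merged: 6:15 am–7:00 am, 8:25 am–9:15 am.
A \ B = 2:00 am–2:45 am, 4:40 am–5:35 am, 7:50 am–8:25 am, 9:30 am–9:45 am.
Total: 45 min + 55 min + 35 min + 15 min = 2 h 30 min.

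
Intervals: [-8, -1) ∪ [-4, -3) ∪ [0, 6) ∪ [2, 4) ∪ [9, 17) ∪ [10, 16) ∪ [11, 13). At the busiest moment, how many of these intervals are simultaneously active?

At 11, 3 of the intervals are simultaneously active.
No point has more.

3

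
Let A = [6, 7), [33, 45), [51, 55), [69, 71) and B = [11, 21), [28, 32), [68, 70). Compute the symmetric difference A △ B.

[6, 7) ∪ [11, 21) ∪ [28, 32) ∪ [33, 45) ∪ [51, 55) ∪ [68, 69) ∪ [70, 71)

Only in the first: [6, 7), [33, 45), [51, 55), [70, 71).
Only in the second: [11, 21), [28, 32), [68, 69).
Together these are the periods covered by exactly one.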